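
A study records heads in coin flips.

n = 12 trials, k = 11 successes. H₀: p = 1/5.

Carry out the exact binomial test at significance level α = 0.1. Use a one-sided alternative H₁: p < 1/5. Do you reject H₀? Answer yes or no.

Exact binomial: n=12, k=11, p₀=1/5=0.2000
P(X≤11) from Σ C(n,i)·p₀^i·(1−p₀)^(n−i)
p-value (one-sided, H₁ less) = 1.00000
At α=0.1: p ≥ α → fail to reject H₀

reject H₀: no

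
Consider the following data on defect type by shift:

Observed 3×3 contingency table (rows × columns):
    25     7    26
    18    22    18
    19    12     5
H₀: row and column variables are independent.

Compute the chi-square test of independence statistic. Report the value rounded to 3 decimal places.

Row totals [58, 58, 36], col totals [62, 41, 49], n=152
χ² = (25−23.66)²/23.66 + (7−15.64)²/15.64 + (26−18.70)²/18.70 + (18−23.66)²/23.66 + (22−15.64)²/15.64 + (18−18.70)²/18.70 + (19−14.68)²/14.68 + (12−9.71)²/9.71 + (5−11.61)²/11.61 = 17.2336
df = 4

test statistic = 17.234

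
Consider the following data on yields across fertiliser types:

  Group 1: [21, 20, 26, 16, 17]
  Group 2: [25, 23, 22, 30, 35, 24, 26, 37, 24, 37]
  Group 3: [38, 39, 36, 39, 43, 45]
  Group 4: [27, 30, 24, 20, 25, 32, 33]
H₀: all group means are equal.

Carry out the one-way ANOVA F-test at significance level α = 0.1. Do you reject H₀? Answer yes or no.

Group means [20.00, 28.30, 40.00, 27.29], grand mean 29.071
SSB = Σnᵢ(x̄ᵢ−x̄)² = 1156.329; SSW = ΣΣ(x−x̄ᵢ)² = 569.529
MSB = 1156.329/3 = 385.4429; MSW = 569.529/24 = 23.7304
F = MSB/MSW = 16.2426
df = (3, 24)
p-value (upper-tail) = 0.00001
At α=0.1: p < α → reject H₀

reject H₀: yes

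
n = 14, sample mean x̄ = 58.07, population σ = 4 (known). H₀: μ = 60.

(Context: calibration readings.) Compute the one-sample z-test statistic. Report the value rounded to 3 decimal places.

SE = σ/√n = 4/√14 = 1.0690
z = (x̄−μ₀)/SE = (58.07−60)/1.0690 = -1.8053

test statistic = -1.805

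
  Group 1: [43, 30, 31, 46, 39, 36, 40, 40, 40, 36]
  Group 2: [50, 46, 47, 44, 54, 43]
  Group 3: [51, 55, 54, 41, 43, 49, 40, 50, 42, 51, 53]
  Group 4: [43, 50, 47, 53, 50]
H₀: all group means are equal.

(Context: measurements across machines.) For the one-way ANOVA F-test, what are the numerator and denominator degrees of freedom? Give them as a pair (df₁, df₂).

degrees of freedom = [3, 28]

k = 4 groups, N = 32 total
df = (k−1, N−k) = (4−1, 32−4) = (3, 28)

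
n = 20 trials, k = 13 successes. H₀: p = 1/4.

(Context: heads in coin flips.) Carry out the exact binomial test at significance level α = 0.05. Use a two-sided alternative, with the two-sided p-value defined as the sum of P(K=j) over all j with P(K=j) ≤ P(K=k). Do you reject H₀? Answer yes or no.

reject H₀: yes

Exact binomial: n=20, k=13, p₀=1/4=0.2500
P(X=j) = C(n,j)·p₀^j·(1−p₀)^(n−j); p = Σ P(X=j) over j with P(X=j) ≤ P(X=13)
p-value (two-sided) = 0.00018
At α=0.05: p < α → reject H₀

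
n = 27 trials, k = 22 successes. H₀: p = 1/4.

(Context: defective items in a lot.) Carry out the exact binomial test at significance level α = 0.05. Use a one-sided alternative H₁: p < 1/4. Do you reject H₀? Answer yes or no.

reject H₀: no

Exact binomial: n=27, k=22, p₀=1/4=0.2500
P(X≤22) from Σ C(n,i)·p₀^i·(1−p₀)^(n−i)
p-value (one-sided, H₁ less) = 1.00000
At α=0.05: p ≥ α → fail to reject H₀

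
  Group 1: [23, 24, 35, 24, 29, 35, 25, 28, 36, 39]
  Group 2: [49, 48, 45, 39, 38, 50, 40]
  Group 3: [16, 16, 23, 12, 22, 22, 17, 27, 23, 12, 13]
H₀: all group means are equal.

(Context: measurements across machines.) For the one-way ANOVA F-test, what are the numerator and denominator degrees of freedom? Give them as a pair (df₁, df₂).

k = 3 groups, N = 28 total
df = (k−1, N−k) = (3−1, 28−3) = (2, 25)

degrees of freedom = [2, 25]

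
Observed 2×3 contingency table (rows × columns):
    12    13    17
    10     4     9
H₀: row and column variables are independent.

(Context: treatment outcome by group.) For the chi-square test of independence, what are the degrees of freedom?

degrees of freedom = 2

df = (r−1)(c−1) = (2−1)·(3−1) = 2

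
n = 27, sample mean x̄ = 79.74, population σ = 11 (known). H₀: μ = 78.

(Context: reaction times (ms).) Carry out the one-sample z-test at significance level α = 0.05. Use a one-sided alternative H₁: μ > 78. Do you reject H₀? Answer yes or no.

reject H₀: no

SE = σ/√n = 11/√27 = 2.1170
z = (x̄−μ₀)/SE = (79.74−78)/2.1170 = 0.8219
p-value (one-sided, H₁ greater) = 0.20556
At α=0.05: p ≥ α → fail to reject H₀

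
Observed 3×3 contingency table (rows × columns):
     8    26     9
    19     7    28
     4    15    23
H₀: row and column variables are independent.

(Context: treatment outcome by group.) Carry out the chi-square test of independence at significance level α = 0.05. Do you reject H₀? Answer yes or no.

reject H₀: yes

Row totals [43, 54, 42], col totals [31, 48, 60], n=139
χ² = (8−9.59)²/9.59 + (26−14.85)²/14.85 + (9−18.56)²/18.56 + (19−12.04)²/12.04 + (7−18.65)²/18.65 + (28−23.31)²/23.31 + (4−9.37)²/9.37 + (15−14.50)²/14.50 + (23−18.13)²/18.13 = 30.2011
df = 4
p-value (upper-tail) = 0.00000
At α=0.05: p < α → reject H₀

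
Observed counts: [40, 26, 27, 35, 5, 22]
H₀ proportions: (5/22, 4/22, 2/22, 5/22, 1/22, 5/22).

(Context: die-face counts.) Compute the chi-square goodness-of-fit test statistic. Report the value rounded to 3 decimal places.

n = 155; E_i = n·p_i = [35.23, 28.18, 14.09, 35.23, 7.05, 35.23]
χ² = (40−35.23)²/35.23 + (26−28.18)²/28.18 + (27−14.09)²/14.09 + (35−35.23)²/35.23 + (5−7.05)²/7.05 + (22−35.23)²/35.23 = 18.2039
df = 5

test statistic = 18.204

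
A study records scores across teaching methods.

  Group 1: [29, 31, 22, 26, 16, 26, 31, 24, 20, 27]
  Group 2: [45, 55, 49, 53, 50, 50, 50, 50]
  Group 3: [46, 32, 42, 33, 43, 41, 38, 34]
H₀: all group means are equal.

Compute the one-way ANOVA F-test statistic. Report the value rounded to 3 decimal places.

Group means [25.20, 50.25, 38.62], grand mean 37.038
SSB = Σnᵢ(x̄ᵢ−x̄)² = 2817.987; SSW = ΣΣ(x−x̄ᵢ)² = 456.975
MSB = 2817.987/2 = 1408.9933; MSW = 456.975/23 = 19.8685
F = MSB/MSW = 70.9160
df = (2, 23)

test statistic = 70.916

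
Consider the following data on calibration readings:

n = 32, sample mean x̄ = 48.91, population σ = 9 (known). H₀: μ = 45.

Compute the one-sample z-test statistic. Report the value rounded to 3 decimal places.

SE = σ/√n = 9/√32 = 1.5910
z = (x̄−μ₀)/SE = (48.91−45)/1.5910 = 2.4576

test statistic = 2.458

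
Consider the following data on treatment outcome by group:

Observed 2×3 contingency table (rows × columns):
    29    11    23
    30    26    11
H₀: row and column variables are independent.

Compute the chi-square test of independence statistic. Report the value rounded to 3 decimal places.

test statistic = 10.220

Row totals [63, 67], col totals [59, 37, 34], n=130
χ² = (29−28.59)²/28.59 + (11−17.93)²/17.93 + (23−16.48)²/16.48 + (30−30.41)²/30.41 + (26−19.07)²/19.07 + (11−17.52)²/17.52 = 10.2199
df = 2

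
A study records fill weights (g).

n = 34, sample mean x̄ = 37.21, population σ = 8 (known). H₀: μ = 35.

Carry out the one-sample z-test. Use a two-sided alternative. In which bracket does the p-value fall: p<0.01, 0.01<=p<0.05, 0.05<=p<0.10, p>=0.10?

SE = σ/√n = 8/√34 = 1.3720
z = (x̄−μ₀)/SE = (37.21−35)/1.3720 = 1.6108
p-value (two-sided) = 0.10722
→ bracket: p>=0.10

p-value bracket: p>=0.10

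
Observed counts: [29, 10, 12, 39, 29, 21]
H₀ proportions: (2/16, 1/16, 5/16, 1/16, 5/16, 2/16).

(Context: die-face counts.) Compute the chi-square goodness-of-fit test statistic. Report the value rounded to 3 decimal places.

test statistic = 141.029

n = 140; E_i = n·p_i = [17.50, 8.75, 43.75, 8.75, 43.75, 17.50]
χ² = (29−17.50)²/17.50 + (10−8.75)²/8.75 + (12−43.75)²/43.75 + (39−8.75)²/8.75 + (29−43.75)²/43.75 + (21−17.50)²/17.50 = 141.0286
df = 5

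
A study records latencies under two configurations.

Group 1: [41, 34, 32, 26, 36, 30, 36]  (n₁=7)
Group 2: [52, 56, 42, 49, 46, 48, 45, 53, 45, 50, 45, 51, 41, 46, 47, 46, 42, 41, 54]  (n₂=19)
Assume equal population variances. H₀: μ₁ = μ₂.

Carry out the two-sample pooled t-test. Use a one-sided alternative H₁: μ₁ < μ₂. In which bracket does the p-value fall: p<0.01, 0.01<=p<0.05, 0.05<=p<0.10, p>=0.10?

p-value bracket: p<0.01

x̄₁=33.571, s₁=4.826, n₁=7
x̄₂=47.316, s₂=4.448, n₂=19
s_p² = [6·4.826² + 18·4.448²]/24 = 20.6591
SE = √(s_p²·(1/7+1/19)) = 2.0096
t = (33.571−47.316)/2.0096 = -6.8392
df = 24
p-value (one-sided, H₁ less) = 0.00000
→ bracket: p<0.01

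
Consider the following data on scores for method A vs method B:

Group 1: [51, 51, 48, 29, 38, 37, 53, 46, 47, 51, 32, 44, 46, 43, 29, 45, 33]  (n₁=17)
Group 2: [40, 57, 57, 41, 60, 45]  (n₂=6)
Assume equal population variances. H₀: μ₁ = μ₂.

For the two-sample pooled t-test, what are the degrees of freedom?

df = n₁ + n₂ − 2 = 17 + 6 − 2 = 21

degrees of freedom = 21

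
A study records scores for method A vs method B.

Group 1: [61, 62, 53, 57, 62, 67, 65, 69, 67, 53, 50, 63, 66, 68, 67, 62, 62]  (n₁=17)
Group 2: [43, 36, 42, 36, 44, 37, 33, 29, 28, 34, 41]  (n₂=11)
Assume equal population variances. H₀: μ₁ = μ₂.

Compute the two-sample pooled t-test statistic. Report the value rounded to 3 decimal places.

x̄₁=62.000, s₁=5.690, n₁=17
x̄₂=36.636, s₂=5.446, n₂=11
s_p² = [16·5.690² + 10·5.446²]/26 = 31.3287
SE = √(s_p²·(1/17+1/11)) = 2.1659
t = (62.000−36.636)/2.1659 = 11.7107
df = 26

test statistic = 11.711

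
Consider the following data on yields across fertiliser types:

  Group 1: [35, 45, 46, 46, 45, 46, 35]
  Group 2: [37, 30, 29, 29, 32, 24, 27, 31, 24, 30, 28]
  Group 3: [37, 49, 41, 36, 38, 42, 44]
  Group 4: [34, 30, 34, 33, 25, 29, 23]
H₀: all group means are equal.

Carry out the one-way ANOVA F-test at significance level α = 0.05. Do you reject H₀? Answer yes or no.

Group means [42.57, 29.18, 41.00, 29.71], grand mean 34.812
SSB = Σnᵢ(x̄ᵢ−x̄)² = 1220.096; SSW = ΣΣ(x−x̄ᵢ)² = 534.779
MSB = 1220.096/3 = 406.6986; MSW = 534.779/28 = 19.0993
F = MSB/MSW = 21.2939
df = (3, 28)
p-value (upper-tail) = 0.00000
At α=0.05: p < α → reject H₀

reject H₀: yes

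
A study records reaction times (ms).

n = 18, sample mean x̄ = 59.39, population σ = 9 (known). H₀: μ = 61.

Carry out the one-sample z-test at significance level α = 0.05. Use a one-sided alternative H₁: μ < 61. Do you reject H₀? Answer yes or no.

SE = σ/√n = 9/√18 = 2.1213
z = (x̄−μ₀)/SE = (59.39−61)/2.1213 = -0.7590
p-value (one-sided, H₁ less) = 0.22394
At α=0.05: p ≥ α → fail to reject H₀

reject H₀: no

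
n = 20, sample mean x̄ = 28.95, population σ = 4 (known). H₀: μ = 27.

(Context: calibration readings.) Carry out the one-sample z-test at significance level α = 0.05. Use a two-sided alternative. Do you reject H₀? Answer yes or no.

reject H₀: yes

SE = σ/√n = 4/√20 = 0.8944
z = (x̄−μ₀)/SE = (28.95−27)/0.8944 = 2.1802
p-value (two-sided) = 0.02925
At α=0.05: p < α → reject H₀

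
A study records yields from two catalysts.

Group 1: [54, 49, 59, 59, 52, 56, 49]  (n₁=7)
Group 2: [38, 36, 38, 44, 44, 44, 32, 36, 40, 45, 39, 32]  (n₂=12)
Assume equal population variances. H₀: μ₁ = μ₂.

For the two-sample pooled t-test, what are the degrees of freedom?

degrees of freedom = 17

df = n₁ + n₂ − 2 = 7 + 12 − 2 = 17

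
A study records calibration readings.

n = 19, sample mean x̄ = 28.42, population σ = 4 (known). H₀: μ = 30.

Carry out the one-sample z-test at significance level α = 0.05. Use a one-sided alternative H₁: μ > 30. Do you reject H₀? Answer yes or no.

reject H₀: no

SE = σ/√n = 4/√19 = 0.9177
z = (x̄−μ₀)/SE = (28.42−30)/0.9177 = -1.7218
p-value (one-sided, H₁ greater) = 0.95744
At α=0.05: p ≥ α → fail to reject H₀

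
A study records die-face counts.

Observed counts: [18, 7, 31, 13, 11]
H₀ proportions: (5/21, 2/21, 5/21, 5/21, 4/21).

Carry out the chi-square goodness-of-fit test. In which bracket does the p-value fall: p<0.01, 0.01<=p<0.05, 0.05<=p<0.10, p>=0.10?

p-value bracket: 0.01<=p<0.05

n = 80; E_i = n·p_i = [19.05, 7.62, 19.05, 19.05, 15.24]
χ² = (18−19.05)²/19.05 + (7−7.62)²/7.62 + (31−19.05)²/19.05 + (13−19.05)²/19.05 + (11−15.24)²/15.24 = 10.7069
df = 4
p-value (upper-tail) = 0.03006
→ bracket: 0.01<=p<0.05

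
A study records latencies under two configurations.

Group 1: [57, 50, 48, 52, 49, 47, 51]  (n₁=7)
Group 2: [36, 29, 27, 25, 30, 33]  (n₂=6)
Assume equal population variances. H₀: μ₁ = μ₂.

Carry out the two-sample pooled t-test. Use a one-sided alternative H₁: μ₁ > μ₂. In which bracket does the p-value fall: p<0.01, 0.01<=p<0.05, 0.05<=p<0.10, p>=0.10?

p-value bracket: p<0.01

x̄₁=50.571, s₁=3.309, n₁=7
x̄₂=30.000, s₂=4.000, n₂=6
s_p² = [6·3.309² + 5·4.000²]/11 = 13.2468
SE = √(s_p²·(1/7+1/6)) = 2.0249
t = (50.571−30.000)/2.0249 = 10.1593
df = 11
p-value (one-sided, H₁ greater) = 0.00000
→ bracket: p<0.01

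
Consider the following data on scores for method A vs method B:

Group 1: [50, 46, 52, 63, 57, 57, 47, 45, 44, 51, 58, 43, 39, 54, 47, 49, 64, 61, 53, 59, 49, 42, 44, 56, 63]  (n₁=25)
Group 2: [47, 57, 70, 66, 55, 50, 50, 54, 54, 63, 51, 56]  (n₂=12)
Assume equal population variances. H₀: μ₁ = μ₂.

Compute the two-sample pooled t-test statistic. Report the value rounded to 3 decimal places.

x̄₁=51.720, s₁=7.237, n₁=25
x̄₂=56.083, s₂=6.960, n₂=12
s_p² = [24·7.237² + 11·6.960²]/35 = 51.1416
SE = √(s_p²·(1/25+1/12)) = 2.5115
t = (51.720−56.083)/2.5115 = -1.7374
df = 35

test statistic = -1.737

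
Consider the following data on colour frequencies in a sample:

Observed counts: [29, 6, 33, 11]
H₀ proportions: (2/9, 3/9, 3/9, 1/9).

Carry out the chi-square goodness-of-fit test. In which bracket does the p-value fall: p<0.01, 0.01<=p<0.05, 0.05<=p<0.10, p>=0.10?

n = 79; E_i = n·p_i = [17.56, 26.33, 26.33, 8.78]
χ² = (29−17.56)²/17.56 + (6−26.33)²/26.33 + (33−26.33)²/26.33 + (11−8.78)²/8.78 = 25.4114
df = 3
p-value (upper-tail) = 0.00001
→ bracket: p<0.01

p-value bracket: p<0.01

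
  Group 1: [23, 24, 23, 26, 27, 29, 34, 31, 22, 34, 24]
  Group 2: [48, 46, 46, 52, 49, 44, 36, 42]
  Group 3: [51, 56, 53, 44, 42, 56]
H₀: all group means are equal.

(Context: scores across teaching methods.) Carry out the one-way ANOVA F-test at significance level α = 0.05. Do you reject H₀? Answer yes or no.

Group means [27.00, 45.38, 50.33], grand mean 38.480
SSB = Σnᵢ(x̄ᵢ−x̄)² = 2673.032; SSW = ΣΣ(x−x̄ᵢ)² = 541.208
MSB = 2673.032/2 = 1336.5158; MSW = 541.208/22 = 24.6004
F = MSB/MSW = 54.3291
df = (2, 22)
p-value (upper-tail) = 0.00000
At α=0.05: p < α → reject H₀

reject H₀: yes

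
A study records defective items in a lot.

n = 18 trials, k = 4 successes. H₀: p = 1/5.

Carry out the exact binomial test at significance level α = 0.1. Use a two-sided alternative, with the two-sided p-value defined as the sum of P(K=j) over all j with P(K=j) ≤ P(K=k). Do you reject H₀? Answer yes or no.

Exact binomial: n=18, k=4, p₀=1/5=0.2000
P(X=j) = C(n,j)·p₀^j·(1−p₀)^(n−j); p = Σ P(X=j) over j with P(X=j) ≤ P(X=4)
p-value (two-sided) = 0.77032
At α=0.1: p ≥ α → fail to reject H₀

reject H₀: no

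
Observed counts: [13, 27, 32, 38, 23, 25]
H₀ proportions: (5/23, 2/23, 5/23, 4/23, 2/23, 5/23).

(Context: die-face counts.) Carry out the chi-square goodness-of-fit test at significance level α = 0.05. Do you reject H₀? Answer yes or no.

n = 158; E_i = n·p_i = [34.35, 13.74, 34.35, 27.48, 13.74, 34.35]
χ² = (13−34.35)²/34.35 + (27−13.74)²/13.74 + (32−34.35)²/34.35 + (38−27.48)²/27.48 + (23−13.74)²/13.74 + (25−34.35)²/34.35 = 39.0430
df = 5
p-value (upper-tail) = 0.00000
At α=0.05: p < α → reject H₀

reject H₀: yes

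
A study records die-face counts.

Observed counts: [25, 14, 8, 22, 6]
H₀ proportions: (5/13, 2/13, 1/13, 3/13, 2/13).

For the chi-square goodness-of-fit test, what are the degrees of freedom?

df = k − 1 = 5 − 1 = 4

degrees of freedom = 4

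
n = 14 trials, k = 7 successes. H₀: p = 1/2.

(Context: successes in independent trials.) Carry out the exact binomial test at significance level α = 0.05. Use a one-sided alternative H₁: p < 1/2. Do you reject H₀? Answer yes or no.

reject H₀: no

Exact binomial: n=14, k=7, p₀=1/2=0.5000
P(X≤7) from Σ C(n,i)·p₀^i·(1−p₀)^(n−i)
p-value (one-sided, H₁ less) = 0.60474
At α=0.05: p ≥ α → fail to reject H₀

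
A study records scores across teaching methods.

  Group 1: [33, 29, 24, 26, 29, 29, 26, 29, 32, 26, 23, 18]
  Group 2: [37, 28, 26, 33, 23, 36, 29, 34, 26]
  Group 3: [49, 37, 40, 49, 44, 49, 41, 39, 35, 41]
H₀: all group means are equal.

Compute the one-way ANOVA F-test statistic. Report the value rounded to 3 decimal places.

Group means [27.00, 30.22, 42.40], grand mean 32.903
SSB = Σnᵢ(x̄ᵢ−x̄)² = 1384.754; SSW = ΣΣ(x−x̄ᵢ)² = 619.956
MSB = 1384.754/2 = 692.3771; MSW = 619.956/28 = 22.1413
F = MSB/MSW = 31.2709
df = (2, 28)

test statistic = 31.271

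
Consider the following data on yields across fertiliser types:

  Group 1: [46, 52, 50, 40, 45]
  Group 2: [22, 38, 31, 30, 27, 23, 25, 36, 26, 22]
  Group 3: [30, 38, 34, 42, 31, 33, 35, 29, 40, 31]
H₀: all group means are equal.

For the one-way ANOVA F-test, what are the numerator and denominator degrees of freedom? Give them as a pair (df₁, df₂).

k = 3 groups, N = 25 total
df = (k−1, N−k) = (3−1, 25−3) = (2, 22)

degrees of freedom = [2, 22]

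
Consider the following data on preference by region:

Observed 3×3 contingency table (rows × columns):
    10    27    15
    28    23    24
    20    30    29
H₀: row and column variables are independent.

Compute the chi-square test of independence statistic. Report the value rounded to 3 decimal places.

test statistic = 8.162

Row totals [52, 75, 79], col totals [58, 80, 68], n=206
χ² = (10−14.64)²/14.64 + (27−20.19)²/20.19 + (15−17.17)²/17.17 + (28−21.12)²/21.12 + (23−29.13)²/29.13 + (24−24.76)²/24.76 + (20−22.24)²/22.24 + (30−30.68)²/30.68 + (29−26.08)²/26.08 = 8.1620
df = 4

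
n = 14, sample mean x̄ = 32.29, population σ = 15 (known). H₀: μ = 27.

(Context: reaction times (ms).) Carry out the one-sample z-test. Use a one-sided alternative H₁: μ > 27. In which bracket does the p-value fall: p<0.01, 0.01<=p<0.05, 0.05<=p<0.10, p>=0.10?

p-value bracket: 0.05<=p<0.10

SE = σ/√n = 15/√14 = 4.0089
z = (x̄−μ₀)/SE = (32.29−27)/4.0089 = 1.3196
p-value (one-sided, H₁ greater) = 0.09349
→ bracket: 0.05<=p<0.10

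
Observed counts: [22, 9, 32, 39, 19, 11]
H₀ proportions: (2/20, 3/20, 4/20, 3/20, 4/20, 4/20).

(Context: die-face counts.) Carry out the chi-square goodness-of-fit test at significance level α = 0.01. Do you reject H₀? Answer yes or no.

reject H₀: yes

n = 132; E_i = n·p_i = [13.20, 19.80, 26.40, 19.80, 26.40, 26.40]
χ² = (22−13.20)²/13.20 + (9−19.80)²/19.80 + (32−26.40)²/26.40 + (39−19.80)²/19.80 + (19−26.40)²/26.40 + (11−26.40)²/26.40 = 42.6212
df = 5
p-value (upper-tail) = 0.00000
At α=0.01: p < α → reject H₀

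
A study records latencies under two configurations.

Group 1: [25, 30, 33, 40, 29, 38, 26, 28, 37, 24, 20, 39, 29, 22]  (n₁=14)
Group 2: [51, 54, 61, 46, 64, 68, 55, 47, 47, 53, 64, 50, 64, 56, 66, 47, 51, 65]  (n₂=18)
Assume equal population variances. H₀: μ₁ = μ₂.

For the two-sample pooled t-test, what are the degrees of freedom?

df = n₁ + n₂ − 2 = 14 + 18 − 2 = 30

degrees of freedom = 30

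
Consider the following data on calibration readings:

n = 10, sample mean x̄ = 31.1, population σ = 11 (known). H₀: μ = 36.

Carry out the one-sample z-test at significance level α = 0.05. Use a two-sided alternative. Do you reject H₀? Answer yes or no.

reject H₀: no

SE = σ/√n = 11/√10 = 3.4785
z = (x̄−μ₀)/SE = (31.1−36)/3.4785 = -1.4087
p-value (two-sided) = 0.15894
At α=0.05: p ≥ α → fail to reject H₀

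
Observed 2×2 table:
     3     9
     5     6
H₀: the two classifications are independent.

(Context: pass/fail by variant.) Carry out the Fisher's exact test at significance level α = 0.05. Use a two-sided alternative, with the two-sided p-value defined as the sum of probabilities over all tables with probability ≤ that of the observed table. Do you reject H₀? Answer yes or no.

reject H₀: no

Margins: r₁=12, r₂=11, c₁=8, c₂=15, n=23
p_obs = C(12,3)·C(11,5)/C(23,8); sum pmf over tables with pmf ≤ p_obs
p-value (two-sided) = 0.40032
At α=0.05: p ≥ α → fail to reject H₀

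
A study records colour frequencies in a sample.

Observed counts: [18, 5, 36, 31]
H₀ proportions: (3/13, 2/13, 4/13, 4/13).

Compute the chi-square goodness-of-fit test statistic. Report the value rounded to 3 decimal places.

n = 90; E_i = n·p_i = [20.77, 13.85, 27.69, 27.69]
χ² = (18−20.77)²/20.77 + (5−13.85)²/13.85 + (36−27.69)²/27.69 + (31−27.69)²/27.69 = 8.9083
df = 3

test statistic = 8.908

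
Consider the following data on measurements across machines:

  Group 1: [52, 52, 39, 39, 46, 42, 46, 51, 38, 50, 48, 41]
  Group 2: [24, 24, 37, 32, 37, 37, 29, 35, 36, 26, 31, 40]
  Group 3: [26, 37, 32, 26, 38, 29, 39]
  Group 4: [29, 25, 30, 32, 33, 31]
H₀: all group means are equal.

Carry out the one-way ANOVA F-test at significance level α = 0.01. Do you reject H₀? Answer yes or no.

Group means [45.33, 32.33, 32.43, 30.00], grand mean 36.189
SSB = Σnᵢ(x̄ᵢ−x̄)² = 1510.628; SSW = ΣΣ(x−x̄ᵢ)² = 881.048
MSB = 1510.628/3 = 503.5427; MSW = 881.048/33 = 26.6984
F = MSB/MSW = 18.8604
df = (3, 33)
p-value (upper-tail) = 0.00000
At α=0.01: p < α → reject H₀

reject H₀: yes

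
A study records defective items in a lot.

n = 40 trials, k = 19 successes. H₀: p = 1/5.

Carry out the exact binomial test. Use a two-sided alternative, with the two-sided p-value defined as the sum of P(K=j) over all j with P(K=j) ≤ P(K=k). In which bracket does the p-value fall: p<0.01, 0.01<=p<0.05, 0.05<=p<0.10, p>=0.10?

Exact binomial: n=40, k=19, p₀=1/5=0.2000
P(X=j) = C(n,j)·p₀^j·(1−p₀)^(n−j); p = Σ P(X=j) over j with P(X=j) ≤ P(X=19)
p-value (two-sided) = 0.00009
→ bracket: p<0.01

p-value bracket: p<0.01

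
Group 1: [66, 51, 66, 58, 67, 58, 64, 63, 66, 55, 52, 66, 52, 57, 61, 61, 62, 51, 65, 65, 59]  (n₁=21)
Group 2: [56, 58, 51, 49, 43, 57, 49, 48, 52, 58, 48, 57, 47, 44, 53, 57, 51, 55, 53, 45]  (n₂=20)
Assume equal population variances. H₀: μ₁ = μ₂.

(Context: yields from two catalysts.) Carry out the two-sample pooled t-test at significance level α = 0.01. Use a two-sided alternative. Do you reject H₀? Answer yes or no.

reject H₀: yes

x̄₁=60.238, s₁=5.504, n₁=21
x̄₂=51.550, s₂=4.817, n₂=20
s_p² = [20·5.504² + 19·4.817²]/39 = 26.8400
SE = √(s_p²·(1/21+1/20)) = 1.6187
t = (60.238−51.550)/1.6187 = 5.3674
df = 39
p-value (two-sided) = 0.00000
At α=0.01: p < α → reject H₀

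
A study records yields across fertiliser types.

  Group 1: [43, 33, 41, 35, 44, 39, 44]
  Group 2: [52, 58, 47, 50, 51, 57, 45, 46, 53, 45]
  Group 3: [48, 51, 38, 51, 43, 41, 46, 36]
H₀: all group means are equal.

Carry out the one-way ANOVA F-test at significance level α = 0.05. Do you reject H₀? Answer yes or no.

reject H₀: yes

Group means [39.86, 50.40, 44.25], grand mean 45.480
SSB = Σnᵢ(x̄ᵢ−x̄)² = 475.483; SSW = ΣΣ(x−x̄ᵢ)² = 544.757
MSB = 475.483/2 = 237.7414; MSW = 544.757/22 = 24.7617
F = MSB/MSW = 9.6012
df = (2, 22)
p-value (upper-tail) = 0.00101
At α=0.05: p < α → reject H₀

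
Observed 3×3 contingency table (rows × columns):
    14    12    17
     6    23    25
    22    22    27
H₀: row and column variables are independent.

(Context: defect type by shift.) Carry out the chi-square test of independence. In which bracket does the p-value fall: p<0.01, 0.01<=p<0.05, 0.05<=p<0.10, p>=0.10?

Row totals [43, 54, 71], col totals [42, 57, 69], n=168
χ² = (14−10.75)²/10.75 + (12−14.59)²/14.59 + (17−17.66)²/17.66 + (6−13.50)²/13.50 + (23−18.32)²/18.32 + (25−22.18)²/22.18 + (22−17.75)²/17.75 + (22−24.09)²/24.09 + (27−29.16)²/29.16 = 8.5460
df = 4
p-value (upper-tail) = 0.07350
→ bracket: 0.05<=p<0.10

p-value bracket: 0.05<=p<0.10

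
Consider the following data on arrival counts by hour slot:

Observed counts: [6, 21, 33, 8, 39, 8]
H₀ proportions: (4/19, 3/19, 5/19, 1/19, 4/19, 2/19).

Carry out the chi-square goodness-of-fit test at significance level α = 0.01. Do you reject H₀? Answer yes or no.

reject H₀: yes

n = 115; E_i = n·p_i = [24.21, 18.16, 30.26, 6.05, 24.21, 12.11]
χ² = (6−24.21)²/24.21 + (21−18.16)²/18.16 + (33−30.26)²/30.26 + (8−6.05)²/6.05 + (39−24.21)²/24.21 + (8−12.11)²/12.11 = 25.4430
df = 5
p-value (upper-tail) = 0.00011
At α=0.01: p < α → reject H₀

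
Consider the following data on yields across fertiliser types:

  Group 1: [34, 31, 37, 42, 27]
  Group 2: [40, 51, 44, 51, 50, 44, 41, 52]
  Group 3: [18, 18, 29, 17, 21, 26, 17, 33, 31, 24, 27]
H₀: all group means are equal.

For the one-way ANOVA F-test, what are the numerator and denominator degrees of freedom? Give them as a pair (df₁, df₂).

k = 3 groups, N = 24 total
df = (k−1, N−k) = (3−1, 24−3) = (2, 21)

degrees of freedom = [2, 21]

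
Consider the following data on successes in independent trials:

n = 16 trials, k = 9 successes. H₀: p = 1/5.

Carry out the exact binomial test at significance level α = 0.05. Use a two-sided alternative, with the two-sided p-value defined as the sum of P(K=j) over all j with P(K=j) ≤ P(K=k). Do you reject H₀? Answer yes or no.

Exact binomial: n=16, k=9, p₀=1/5=0.2000
P(X=j) = C(n,j)·p₀^j·(1−p₀)^(n−j); p = Σ P(X=j) over j with P(X=j) ≤ P(X=9)
p-value (two-sided) = 0.00148
At α=0.05: p < α → reject H₀

reject H₀: yes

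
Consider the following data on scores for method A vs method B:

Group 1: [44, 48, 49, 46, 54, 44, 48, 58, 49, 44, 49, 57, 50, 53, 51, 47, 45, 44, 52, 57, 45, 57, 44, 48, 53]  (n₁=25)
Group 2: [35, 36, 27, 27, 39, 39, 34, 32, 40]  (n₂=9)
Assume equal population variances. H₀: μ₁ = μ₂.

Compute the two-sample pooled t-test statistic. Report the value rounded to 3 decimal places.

x̄₁=49.440, s₁=4.620, n₁=25
x̄₂=34.333, s₂=4.899, n₂=9
s_p² = [24·4.620² + 8·4.899²]/32 = 22.0050
SE = √(s_p²·(1/25+1/9)) = 1.8235
t = (49.440−34.333)/1.8235 = 8.2844
df = 32

test statistic = 8.284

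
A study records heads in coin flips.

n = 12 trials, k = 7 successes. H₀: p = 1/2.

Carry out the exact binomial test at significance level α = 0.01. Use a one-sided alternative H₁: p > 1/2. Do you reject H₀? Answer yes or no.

reject H₀: no

Exact binomial: n=12, k=7, p₀=1/2=0.5000
P(X≥7) from Σ C(n,i)·p₀^i·(1−p₀)^(n−i)
p-value (one-sided, H₁ greater) = 0.38721
At α=0.01: p ≥ α → fail to reject H₀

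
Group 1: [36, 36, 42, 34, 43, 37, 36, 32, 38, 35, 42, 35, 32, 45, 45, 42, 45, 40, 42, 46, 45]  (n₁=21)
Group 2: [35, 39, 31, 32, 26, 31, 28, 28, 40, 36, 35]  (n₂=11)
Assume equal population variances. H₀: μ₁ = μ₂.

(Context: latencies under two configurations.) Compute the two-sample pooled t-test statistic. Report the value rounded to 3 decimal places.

x̄₁=39.429, s₁=4.632, n₁=21
x̄₂=32.818, s₂=4.579, n₂=11
s_p² = [20·4.632² + 10·4.579²]/30 = 21.2926
SE = √(s_p²·(1/21+1/11)) = 1.7174
t = (39.429−32.818)/1.7174 = 3.8490
df = 30

test statistic = 3.849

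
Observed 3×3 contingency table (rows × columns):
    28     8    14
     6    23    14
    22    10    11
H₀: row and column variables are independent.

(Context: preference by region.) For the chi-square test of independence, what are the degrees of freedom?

df = (r−1)(c−1) = (3−1)·(3−1) = 4

degrees of freedom = 4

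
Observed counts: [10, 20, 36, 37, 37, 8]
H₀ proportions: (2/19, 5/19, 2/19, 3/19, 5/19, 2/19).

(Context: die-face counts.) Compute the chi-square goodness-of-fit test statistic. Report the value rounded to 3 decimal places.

n = 148; E_i = n·p_i = [15.58, 38.95, 15.58, 23.37, 38.95, 15.58]
χ² = (10−15.58)²/15.58 + (20−38.95)²/38.95 + (36−15.58)²/15.58 + (37−23.37)²/23.37 + (37−38.95)²/38.95 + (8−15.58)²/15.58 = 49.7198
df = 5

test statistic = 49.720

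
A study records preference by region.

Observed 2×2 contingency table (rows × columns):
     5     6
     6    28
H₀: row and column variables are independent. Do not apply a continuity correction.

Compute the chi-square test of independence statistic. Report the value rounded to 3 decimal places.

Row totals [11, 34], col totals [11, 34], n=45
χ² = (5−2.69)²/2.69 + (6−8.31)²/8.31 + (6−8.31)²/8.31 + (28−25.69)²/25.69 = 3.4797
df = 1

test statistic = 3.480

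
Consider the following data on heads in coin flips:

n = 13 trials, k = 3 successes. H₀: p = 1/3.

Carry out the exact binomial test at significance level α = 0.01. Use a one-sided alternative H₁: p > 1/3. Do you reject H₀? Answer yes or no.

Exact binomial: n=13, k=3, p₀=1/3=0.3333
P(X≥3) from Σ C(n,i)·p₀^i·(1−p₀)^(n−i)
p-value (one-sided, H₁ greater) = 0.86127
At α=0.01: p ≥ α → fail to reject H₀

reject H₀: no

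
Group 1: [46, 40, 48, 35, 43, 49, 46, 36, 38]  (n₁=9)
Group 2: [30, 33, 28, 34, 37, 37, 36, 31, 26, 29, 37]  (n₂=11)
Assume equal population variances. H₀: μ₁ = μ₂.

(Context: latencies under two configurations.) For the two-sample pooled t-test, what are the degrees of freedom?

df = n₁ + n₂ − 2 = 9 + 11 − 2 = 18

degrees of freedom = 18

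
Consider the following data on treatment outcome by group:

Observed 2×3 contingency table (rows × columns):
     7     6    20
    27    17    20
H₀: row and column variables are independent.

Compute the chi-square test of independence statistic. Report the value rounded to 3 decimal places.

test statistic = 7.928

Row totals [33, 64], col totals [34, 23, 40], n=97
χ² = (7−11.57)²/11.57 + (6−7.82)²/7.82 + (20−13.61)²/13.61 + (27−22.43)²/22.43 + (17−15.18)²/15.18 + (20−26.39)²/26.39 = 7.9281
df = 2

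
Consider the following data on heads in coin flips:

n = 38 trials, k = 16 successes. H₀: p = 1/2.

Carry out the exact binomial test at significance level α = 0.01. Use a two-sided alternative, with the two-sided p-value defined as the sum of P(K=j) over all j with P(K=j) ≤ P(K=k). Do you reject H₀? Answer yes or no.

reject H₀: no

Exact binomial: n=38, k=16, p₀=1/2=0.5000
P(X=j) = C(n,j)·p₀^j·(1−p₀)^(n−j); p = Σ P(X=j) over j with P(X=j) ≤ P(X=16)
p-value (two-sided) = 0.41769
At α=0.01: p ≥ α → fail to reject H₀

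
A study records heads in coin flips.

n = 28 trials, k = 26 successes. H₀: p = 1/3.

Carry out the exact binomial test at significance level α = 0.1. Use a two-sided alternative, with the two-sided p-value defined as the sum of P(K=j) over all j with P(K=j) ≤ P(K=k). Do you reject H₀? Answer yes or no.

Exact binomial: n=28, k=26, p₀=1/3=0.3333
P(X=j) = C(n,j)·p₀^j·(1−p₀)^(n−j); p = Σ P(X=j) over j with P(X=j) ≤ P(X=26)
p-value (two-sided) = 0.00000
At α=0.1: p < α → reject H₀

reject H₀: yes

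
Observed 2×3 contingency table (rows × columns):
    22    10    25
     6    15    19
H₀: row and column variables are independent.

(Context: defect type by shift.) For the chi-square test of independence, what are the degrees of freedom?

degrees of freedom = 2

df = (r−1)(c−1) = (2−1)·(3−1) = 2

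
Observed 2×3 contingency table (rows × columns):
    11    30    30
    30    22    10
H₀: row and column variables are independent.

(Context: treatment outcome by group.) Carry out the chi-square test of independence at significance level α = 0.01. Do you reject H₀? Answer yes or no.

reject H₀: yes

Row totals [71, 62], col totals [41, 52, 40], n=133
χ² = (11−21.89)²/21.89 + (30−27.76)²/27.76 + (30−21.35)²/21.35 + (30−19.11)²/19.11 + (22−24.24)²/24.24 + (10−18.65)²/18.65 = 19.5160
df = 2
p-value (upper-tail) = 0.00006
At α=0.01: p < α → reject H₀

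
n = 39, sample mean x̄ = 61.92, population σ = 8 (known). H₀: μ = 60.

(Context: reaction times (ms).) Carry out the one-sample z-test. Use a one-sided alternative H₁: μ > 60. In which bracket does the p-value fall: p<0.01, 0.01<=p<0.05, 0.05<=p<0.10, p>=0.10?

p-value bracket: 0.05<=p<0.10

SE = σ/√n = 8/√39 = 1.2810
z = (x̄−μ₀)/SE = (61.92−60)/1.2810 = 1.4988
p-value (one-sided, H₁ greater) = 0.06696
→ bracket: 0.05<=p<0.10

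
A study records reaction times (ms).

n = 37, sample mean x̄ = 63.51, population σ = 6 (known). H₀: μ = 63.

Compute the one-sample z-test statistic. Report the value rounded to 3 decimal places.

SE = σ/√n = 6/√37 = 0.9864
z = (x̄−μ₀)/SE = (63.51−63)/0.9864 = 0.5170

test statistic = 0.517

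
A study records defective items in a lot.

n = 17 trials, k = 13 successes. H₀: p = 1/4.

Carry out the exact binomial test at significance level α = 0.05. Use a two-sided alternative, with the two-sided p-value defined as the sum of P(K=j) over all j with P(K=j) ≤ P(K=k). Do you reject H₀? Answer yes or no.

Exact binomial: n=17, k=13, p₀=1/4=0.2500
P(X=j) = C(n,j)·p₀^j·(1−p₀)^(n−j); p = Σ P(X=j) over j with P(X=j) ≤ P(X=13)
p-value (two-sided) = 0.00001
At α=0.05: p < α → reject H₀

reject H₀: yes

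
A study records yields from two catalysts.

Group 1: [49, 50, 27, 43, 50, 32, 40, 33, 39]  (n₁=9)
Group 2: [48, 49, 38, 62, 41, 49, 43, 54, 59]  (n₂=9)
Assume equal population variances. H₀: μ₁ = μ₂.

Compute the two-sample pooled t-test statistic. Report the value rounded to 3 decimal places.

x̄₁=40.333, s₁=8.456, n₁=9
x̄₂=49.222, s₂=8.028, n₂=9
s_p² = [8·8.456² + 8·8.028²]/16 = 67.9722
SE = √(s_p²·(1/9+1/9)) = 3.8865
t = (40.333−49.222)/3.8865 = -2.2871
df = 16

test statistic = -2.287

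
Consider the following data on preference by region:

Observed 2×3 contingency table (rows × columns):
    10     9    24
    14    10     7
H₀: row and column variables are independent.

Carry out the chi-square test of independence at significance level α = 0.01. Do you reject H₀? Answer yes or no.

reject H₀: no

Row totals [43, 31], col totals [24, 19, 31], n=74
χ² = (10−13.95)²/13.95 + (9−11.04)²/11.04 + (24−18.01)²/18.01 + (14−10.05)²/10.05 + (10−7.96)²/7.96 + (7−12.99)²/12.99 = 8.3146
df = 2
p-value (upper-tail) = 0.01565
At α=0.01: p ≥ α → fail to reject H₀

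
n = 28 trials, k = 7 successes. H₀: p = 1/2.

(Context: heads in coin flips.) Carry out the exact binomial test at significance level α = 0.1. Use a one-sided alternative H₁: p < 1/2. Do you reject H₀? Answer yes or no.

reject H₀: yes

Exact binomial: n=28, k=7, p₀=1/2=0.5000
P(X≤7) from Σ C(n,i)·p₀^i·(1−p₀)^(n−i)
p-value (one-sided, H₁ less) = 0.00627
At α=0.1: p < α → reject H₀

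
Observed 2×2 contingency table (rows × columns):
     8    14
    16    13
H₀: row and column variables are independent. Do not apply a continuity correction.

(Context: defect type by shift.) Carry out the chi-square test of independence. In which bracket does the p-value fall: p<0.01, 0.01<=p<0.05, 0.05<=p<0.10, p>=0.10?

p-value bracket: p>=0.10

Row totals [22, 29], col totals [24, 27], n=51
χ² = (8−10.35)²/10.35 + (14−11.65)²/11.65 + (16−13.65)²/13.65 + (13−15.35)²/15.35 = 1.7764
df = 1
p-value (upper-tail) = 0.18259
→ bracket: p>=0.10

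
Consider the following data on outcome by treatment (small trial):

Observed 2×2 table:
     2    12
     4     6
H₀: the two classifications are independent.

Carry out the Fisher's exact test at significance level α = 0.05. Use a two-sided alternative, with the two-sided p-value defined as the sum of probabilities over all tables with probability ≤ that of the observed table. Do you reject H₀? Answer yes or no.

reject H₀: no

Margins: r₁=14, r₂=10, c₁=6, c₂=18, n=24
p_obs = C(14,2)·C(10,4)/C(24,6); sum pmf over tables with pmf ≤ p_obs
p-value (two-sided) = 0.19206
At α=0.05: p ≥ α → fail to reject H₀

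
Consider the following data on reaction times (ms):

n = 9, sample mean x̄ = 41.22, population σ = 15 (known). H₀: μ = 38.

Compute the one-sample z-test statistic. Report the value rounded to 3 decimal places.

test statistic = 0.644

SE = σ/√n = 15/√9 = 5.0000
z = (x̄−μ₀)/SE = (41.22−38)/5.0000 = 0.6440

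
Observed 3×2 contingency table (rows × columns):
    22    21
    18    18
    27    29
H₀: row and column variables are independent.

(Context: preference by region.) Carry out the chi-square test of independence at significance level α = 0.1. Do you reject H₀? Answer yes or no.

Row totals [43, 36, 56], col totals [67, 68], n=135
χ² = (22−21.34)²/21.34 + (21−21.66)²/21.66 + (18−17.87)²/17.87 + (18−18.13)²/18.13 + (27−27.79)²/27.79 + (29−28.21)²/28.21 = 0.0873
df = 2
p-value (upper-tail) = 0.95730
At α=0.1: p ≥ α → fail to reject H₀

reject H₀: no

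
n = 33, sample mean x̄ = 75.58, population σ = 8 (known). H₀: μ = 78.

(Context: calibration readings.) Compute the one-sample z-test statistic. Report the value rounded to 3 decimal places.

SE = σ/√n = 8/√33 = 1.3926
z = (x̄−μ₀)/SE = (75.58−78)/1.3926 = -1.7377

test statistic = -1.738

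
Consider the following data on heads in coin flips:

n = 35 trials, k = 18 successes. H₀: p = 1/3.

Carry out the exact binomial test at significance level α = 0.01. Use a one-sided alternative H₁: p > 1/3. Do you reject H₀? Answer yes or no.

Exact binomial: n=35, k=18, p₀=1/3=0.3333
P(X≥18) from Σ C(n,i)·p₀^i·(1−p₀)^(n−i)
p-value (one-sided, H₁ greater) = 0.02042
At α=0.01: p ≥ α → fail to reject H₀

reject H₀: no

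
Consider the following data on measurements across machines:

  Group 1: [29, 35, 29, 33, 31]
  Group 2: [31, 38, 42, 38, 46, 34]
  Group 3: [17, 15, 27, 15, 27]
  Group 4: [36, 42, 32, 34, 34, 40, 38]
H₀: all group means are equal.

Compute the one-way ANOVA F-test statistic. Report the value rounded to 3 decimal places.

test statistic = 16.674

Group means [31.40, 38.17, 20.20, 36.57], grand mean 32.304
SSB = Σnᵢ(x̄ᵢ−x̄)² = 1070.322; SSW = ΣΣ(x−x̄ᵢ)² = 406.548
MSB = 1070.322/3 = 356.7740; MSW = 406.548/19 = 21.3972
F = MSB/MSW = 16.6738
df = (3, 19)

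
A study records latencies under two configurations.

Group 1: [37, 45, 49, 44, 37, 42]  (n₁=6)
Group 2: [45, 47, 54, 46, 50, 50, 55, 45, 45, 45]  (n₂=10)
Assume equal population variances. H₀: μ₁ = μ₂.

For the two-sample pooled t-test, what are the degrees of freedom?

df = n₁ + n₂ − 2 = 6 + 10 − 2 = 14

degrees of freedom = 14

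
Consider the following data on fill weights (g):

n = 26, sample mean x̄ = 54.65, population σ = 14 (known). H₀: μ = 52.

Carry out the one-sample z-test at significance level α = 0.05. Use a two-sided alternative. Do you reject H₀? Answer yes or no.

reject H₀: no

SE = σ/√n = 14/√26 = 2.7456
z = (x̄−μ₀)/SE = (54.65−52)/2.7456 = 0.9652
p-value (two-sided) = 0.33446
At α=0.05: p ≥ α → fail to reject H₀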